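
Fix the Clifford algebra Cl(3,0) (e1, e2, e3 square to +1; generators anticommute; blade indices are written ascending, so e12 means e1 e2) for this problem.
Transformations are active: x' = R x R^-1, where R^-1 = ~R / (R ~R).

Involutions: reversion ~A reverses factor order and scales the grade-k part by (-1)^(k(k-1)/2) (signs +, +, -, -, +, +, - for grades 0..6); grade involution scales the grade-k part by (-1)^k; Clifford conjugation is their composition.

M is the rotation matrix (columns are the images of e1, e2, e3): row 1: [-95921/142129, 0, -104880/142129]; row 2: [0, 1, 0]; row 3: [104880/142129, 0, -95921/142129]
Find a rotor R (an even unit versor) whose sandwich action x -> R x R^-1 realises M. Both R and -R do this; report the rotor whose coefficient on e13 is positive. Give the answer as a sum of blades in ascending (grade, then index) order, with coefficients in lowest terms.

Method: write R = a + b12*e12 + b13*e13 + b23*e23 with a^2 + b12^2 + b13^2 + b23^2 = 1 (so R^-1 = ~R). Expanding the columns R e_j ~R gives tr M = 4a^2 - 1 and, from the antisymmetric part, M21 - M12 = -4a*b12, M13 - M31 = 4a*b13, M32 - M23 = -4a*b23.
Here tr M = -49713/142129, so a^2 = (1 + tr M)/4 = 23104/142129 and a = ±152/377. Taking a = 152/377: M21 - M12 = 0, M13 - M31 = -209760/142129, M32 - M23 = 0, giving b12 = 0, b13 = -345/377, b23 = 0, i.e. R = 152/377 - 345/377*e13.
Its e13 coefficient is negative, so report the other preimage -R.
Answer: -152/377 + 345/377*e13. Uniqueness: Spin(3) -> SO(3) maps R and -R to the same rotation of trace -49713/142129; fixing the sign of the e13 coefficient removes the ambiguity.


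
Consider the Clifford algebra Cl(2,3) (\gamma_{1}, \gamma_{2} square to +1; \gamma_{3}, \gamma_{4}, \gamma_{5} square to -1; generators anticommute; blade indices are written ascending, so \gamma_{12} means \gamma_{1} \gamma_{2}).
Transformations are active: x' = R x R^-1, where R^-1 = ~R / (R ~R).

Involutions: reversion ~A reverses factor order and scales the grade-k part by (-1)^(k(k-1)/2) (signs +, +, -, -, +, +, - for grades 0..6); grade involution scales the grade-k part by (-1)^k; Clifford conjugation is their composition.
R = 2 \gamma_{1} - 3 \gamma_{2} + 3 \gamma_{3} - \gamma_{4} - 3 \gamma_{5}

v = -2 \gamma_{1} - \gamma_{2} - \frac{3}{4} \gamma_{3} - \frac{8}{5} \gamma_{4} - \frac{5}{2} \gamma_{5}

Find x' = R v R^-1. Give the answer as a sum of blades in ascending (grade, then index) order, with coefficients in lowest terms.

~R = 2 \gamma_{1} - 3 \gamma_{2} + 3 \gamma_{3} - \gamma_{4} - 3 \gamma_{5}, and R ~R = -6, so R^-1 = ~R / (-6).
R v = -\frac{157}{20} - 8 \gamma_{12} + \frac{9}{2} \gamma_{13} - \frac{26}{5} \gamma_{14} - 11 \gamma_{15} + \frac{21}{4} \gamma_{23} + \frac{19}{5} \gamma_{24} + \frac{9}{2} \gamma_{25} - \frac{111}{20} \gamma_{34} - \frac{39}{4} \gamma_{35} - \frac{23}{10} \gamma_{45}
Answer: \frac{217}{30} \gamma_{1} - \frac{137}{20} \gamma_{2} + \frac{43}{5} \gamma_{3} - \frac{61}{60} \gamma_{4} - \frac{107}{20} \gamma_{5}


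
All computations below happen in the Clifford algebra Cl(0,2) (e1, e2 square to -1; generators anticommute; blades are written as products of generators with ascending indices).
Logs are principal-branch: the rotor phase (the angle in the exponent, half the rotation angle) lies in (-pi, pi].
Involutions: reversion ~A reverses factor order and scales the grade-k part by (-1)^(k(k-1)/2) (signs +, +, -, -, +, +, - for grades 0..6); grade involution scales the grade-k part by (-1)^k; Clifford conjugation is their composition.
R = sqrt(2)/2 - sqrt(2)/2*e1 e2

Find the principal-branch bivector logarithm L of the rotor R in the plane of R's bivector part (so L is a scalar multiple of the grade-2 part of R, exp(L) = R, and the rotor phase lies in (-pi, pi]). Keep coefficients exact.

The scalar part of R is sqrt(2)/2, so the principal-branch rotor phase is pinned; divide the bivector part by its sine to get the unit plane — L is the phase times that plane.
Concretely: cos(phase) = sqrt(2)/2 gives phase = ±pi/4, and since phase/sin(phase) is even the sign is immaterial: L = (phase/sin(phase)) * <R>_2 = (sqrt(2)*pi/4) * <R>_2.
Answer: -pi/4*e1 e2


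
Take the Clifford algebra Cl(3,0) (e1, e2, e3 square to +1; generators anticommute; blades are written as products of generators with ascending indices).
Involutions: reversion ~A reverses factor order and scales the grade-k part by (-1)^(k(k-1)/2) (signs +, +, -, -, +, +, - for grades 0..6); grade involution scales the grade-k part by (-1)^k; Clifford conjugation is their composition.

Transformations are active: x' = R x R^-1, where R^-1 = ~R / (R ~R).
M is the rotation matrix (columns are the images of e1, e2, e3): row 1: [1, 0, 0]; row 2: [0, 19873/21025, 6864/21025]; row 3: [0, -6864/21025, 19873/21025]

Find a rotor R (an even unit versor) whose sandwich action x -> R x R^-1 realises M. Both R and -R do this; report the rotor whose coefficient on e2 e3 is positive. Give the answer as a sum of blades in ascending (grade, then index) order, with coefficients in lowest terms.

Method: write R = a + b12*e1 e2 + b13*e1 e3 + b23*e2 e3 with a^2 + b12^2 + b13^2 + b23^2 = 1 (so R^-1 = ~R). Expanding the columns R e_j ~R gives tr M = 4a^2 - 1 and, from the antisymmetric part, M21 - M12 = -4a*b12, M13 - M31 = 4a*b13, M32 - M23 = -4a*b23.
Here tr M = 60771/21025, so a^2 = (1 + tr M)/4 = 20449/21025 and a = ±143/145. Taking a = 143/145: M21 - M12 = 0, M13 - M31 = 0, M32 - M23 = -13728/21025, giving b12 = 0, b13 = 0, b23 = 24/145, i.e. R = 143/145 + 24/145*e2 e3.
Its e2 e3 coefficient is already positive.
Answer: 143/145 + 24/145*e2 e3. Note: both R and -R realise this M (trace 60771/21025); the covering map identifies them, and the e2 e3-coefficient sign is the tie-breaker.


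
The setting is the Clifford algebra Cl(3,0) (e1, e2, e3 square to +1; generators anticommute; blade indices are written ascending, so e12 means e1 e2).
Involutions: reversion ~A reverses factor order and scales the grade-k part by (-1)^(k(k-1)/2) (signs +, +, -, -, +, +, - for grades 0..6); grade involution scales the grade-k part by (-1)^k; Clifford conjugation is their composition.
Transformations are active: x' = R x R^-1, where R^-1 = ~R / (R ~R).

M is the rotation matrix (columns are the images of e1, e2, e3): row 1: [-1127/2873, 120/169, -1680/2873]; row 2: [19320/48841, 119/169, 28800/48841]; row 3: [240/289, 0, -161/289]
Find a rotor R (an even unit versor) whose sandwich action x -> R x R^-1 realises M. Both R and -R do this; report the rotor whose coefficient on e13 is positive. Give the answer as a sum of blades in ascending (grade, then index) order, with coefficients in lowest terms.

Method: write R = a + b12*e12 + b13*e13 + b23*e23 with a^2 + b12^2 + b13^2 + b23^2 = 1 (so R^-1 = ~R). Expanding the columns R e_j ~R gives tr M = 4a^2 - 1 and, from the antisymmetric part, M21 - M12 = -4a*b12, M13 - M31 = 4a*b13, M32 - M23 = -4a*b23.
Here tr M = -11977/48841, so a^2 = (1 + tr M)/4 = 9216/48841 and a = ±96/221. Taking a = 96/221: M21 - M12 = -15360/48841, M13 - M31 = -69120/48841, M32 - M23 = -28800/48841, giving b12 = 40/221, b13 = -180/221, b23 = 75/221, i.e. R = 96/221 + 40/221*e12 - 180/221*e13 + 75/221*e23.
Its e13 coefficient is negative, so report the other preimage -R.
Answer: -96/221 - 40/221*e12 + 180/221*e13 - 75/221*e23. Note: both R and -R realise this M (trace -11977/48841); the covering map identifies them, and the e13-coefficient sign is the tie-breaker.


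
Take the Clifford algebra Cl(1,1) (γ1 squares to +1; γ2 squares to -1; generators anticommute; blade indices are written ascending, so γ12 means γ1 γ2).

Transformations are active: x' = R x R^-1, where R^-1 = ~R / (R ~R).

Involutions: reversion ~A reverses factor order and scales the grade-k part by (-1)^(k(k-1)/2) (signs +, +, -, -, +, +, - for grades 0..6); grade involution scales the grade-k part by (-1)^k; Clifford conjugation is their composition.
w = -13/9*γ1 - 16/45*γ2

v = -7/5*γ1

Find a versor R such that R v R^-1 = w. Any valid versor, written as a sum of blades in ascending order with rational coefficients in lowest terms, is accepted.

Why this works: both vectors square to 49/25, so q(v) = q(w) and R = v + w = -128/45*γ1 - 16/45*γ2 carries v to w — its own direction survives, the complement (v - w)/2 flips.
Answer: -128/45*γ1 - 16/45*γ2


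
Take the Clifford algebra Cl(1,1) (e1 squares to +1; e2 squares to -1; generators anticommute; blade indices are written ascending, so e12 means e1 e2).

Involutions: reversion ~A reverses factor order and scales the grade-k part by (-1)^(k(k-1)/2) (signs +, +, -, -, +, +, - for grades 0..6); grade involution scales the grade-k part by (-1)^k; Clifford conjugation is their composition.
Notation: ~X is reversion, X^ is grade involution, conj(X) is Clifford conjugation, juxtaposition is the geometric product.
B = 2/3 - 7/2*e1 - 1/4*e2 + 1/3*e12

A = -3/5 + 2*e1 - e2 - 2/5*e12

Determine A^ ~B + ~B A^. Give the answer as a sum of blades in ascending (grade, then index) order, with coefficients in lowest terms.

first term: 419/60 + 1/3*e1 + 1/12*e2 + 59/15*e12
second term: 419/60 + 6/5*e1 + 31/20*e2 - 61/15*e12
Answer: 419/30 + 23/15*e1 + 49/30*e2 - 2/15*e12


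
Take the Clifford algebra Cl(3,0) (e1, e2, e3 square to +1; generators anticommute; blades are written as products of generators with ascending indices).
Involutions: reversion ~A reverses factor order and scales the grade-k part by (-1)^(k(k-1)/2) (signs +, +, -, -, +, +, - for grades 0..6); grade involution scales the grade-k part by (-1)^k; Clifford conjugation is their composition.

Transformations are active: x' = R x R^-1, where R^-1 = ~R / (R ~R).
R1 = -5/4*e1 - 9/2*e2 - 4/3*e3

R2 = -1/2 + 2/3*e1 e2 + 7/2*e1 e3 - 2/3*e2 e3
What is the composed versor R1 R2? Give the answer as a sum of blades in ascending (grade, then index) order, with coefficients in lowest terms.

Distribute over the terms of R1 (each basis-blade product reordered to ascending indices, repeated generators contracted through their squares):
(-5/4*e1) R2 = 5/8*e1 - 5/6*e2 - 35/8*e3 + 5/6*e1 e2 e3
(-9/2*e2) R2 = 3*e1 + 9/4*e2 + 3*e3 + 63/4*e1 e2 e3
(-4/3*e3) R2 = 14/3*e1 - 8/9*e2 + 2/3*e3 - 8/9*e1 e2 e3
Summing the partial products and collecting blades:
Answer: 199/24*e1 + 19/36*e2 - 17/24*e3 + 565/36*e1 e2 e3


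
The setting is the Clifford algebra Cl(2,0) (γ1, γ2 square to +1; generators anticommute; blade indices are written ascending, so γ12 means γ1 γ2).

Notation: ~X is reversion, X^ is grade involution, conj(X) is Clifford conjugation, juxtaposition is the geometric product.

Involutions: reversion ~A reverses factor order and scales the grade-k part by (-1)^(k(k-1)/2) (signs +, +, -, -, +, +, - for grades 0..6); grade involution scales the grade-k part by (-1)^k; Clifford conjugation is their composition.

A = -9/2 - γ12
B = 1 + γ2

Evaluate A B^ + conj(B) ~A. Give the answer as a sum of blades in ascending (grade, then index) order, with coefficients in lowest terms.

first term: -9/2 + γ1 + 9/2*γ2 - γ12
second term: -9/2 + γ1 + 9/2*γ2 + γ12
Answer: -9 + 2*γ1 + 9*γ2


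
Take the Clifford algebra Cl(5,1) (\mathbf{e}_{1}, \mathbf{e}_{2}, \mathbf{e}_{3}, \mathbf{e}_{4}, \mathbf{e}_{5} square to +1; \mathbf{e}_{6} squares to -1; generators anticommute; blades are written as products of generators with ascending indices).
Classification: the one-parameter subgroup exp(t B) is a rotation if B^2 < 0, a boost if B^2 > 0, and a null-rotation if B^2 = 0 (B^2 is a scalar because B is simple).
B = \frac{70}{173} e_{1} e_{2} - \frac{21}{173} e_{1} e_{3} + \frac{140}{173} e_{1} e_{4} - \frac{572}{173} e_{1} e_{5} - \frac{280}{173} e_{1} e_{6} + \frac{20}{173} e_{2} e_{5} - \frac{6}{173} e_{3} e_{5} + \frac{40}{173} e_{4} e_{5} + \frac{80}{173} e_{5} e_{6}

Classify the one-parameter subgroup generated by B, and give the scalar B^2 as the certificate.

B^2 term by term: the squares give (\frac{70}{173})^2*(e_{1} e_{2})^2 + (-\frac{21}{173})^2*(e_{1} e_{3})^2 + (\frac{140}{173})^2*(e_{1} e_{4})^2 + (-\frac{572}{173})^2*(e_{1} e_{5})^2 + (-\frac{280}{173})^2*(e_{1} e_{6})^2 + (\frac{20}{173})^2*(e_{2} e_{5})^2 + (-\frac{6}{173})^2*(e_{3} e_{5})^2 + (\frac{40}{173})^2*(e_{4} e_{5})^2 + (\frac{80}{173})^2*(e_{5} e_{6})^2 = \frac{4900}{29929}*(-1) + \frac{441}{29929}*(-1) + \frac{19600}{29929}*(-1) + \frac{327184}{29929}*(-1) + \frac{78400}{29929}*(+1) + \frac{400}{29929}*(-1) + \frac{36}{29929}*(-1) + \frac{1600}{29929}*(-1) + \frac{6400}{29929}*(+1) = -9 (each basis 2-blade squares to minus the product of its generators' squares); cross terms between blades sharing an index anticommute and cancel; the commuting (index-disjoint) pairs give grade-4 terms 2*c*c'*(blade product), which cancel blade by blade — e_{1} e_{2} e_{3} e_{5}: -\frac{840}{29929} + \frac{840}{29929} = 0; e_{1} e_{2} e_{4} e_{5}: \frac{5600}{29929} - \frac{5600}{29929} = 0; e_{1} e_{2} e_{5} e_{6}: \frac{11200}{29929} - \frac{11200}{29929} = 0; e_{1} e_{3} e_{4} e_{5}: -\frac{1680}{29929} + \frac{1680}{29929} = 0; e_{1} e_{3} e_{5} e_{6}: -\frac{3360}{29929} + \frac{3360}{29929} = 0; e_{1} e_{4} e_{5} e_{6}: \frac{22400}{29929} - \frac{22400}{29929} = 0 — confirming B is simple. So B^2 = -9.
Answer: rotation, certificate B^2 = -9. Why this suffices: the scalar -9 survives any versor conjugation, so its sign alone determines the class however B is presented.


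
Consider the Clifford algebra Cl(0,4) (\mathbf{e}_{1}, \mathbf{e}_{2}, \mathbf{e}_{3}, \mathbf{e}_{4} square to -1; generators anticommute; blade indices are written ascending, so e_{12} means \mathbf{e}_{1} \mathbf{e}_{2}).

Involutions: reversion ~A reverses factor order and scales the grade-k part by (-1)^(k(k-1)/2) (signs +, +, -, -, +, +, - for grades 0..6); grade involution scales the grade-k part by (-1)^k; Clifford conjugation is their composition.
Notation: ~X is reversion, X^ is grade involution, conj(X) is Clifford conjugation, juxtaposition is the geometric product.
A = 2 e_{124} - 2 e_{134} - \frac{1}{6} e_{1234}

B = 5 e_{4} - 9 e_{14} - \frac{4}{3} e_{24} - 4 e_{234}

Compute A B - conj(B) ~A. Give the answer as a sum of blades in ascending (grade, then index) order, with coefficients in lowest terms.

first term: \frac{10}{3} e_{1} - 18 e_{2} + 18 e_{3} - 18 e_{12} + \frac{20}{9} e_{13} - \frac{3}{2} e_{23} - \frac{11}{6} e_{123}
second term: 2 e_{1} - 18 e_{2} + 18 e_{3} - 18 e_{12} + \frac{16}{9} e_{13} + \frac{3}{2} e_{23} + \frac{7}{2} e_{123}
Answer: \frac{4}{3} e_{1} + \frac{4}{9} e_{13} - 3 e_{23} - \frac{16}{3} e_{123}


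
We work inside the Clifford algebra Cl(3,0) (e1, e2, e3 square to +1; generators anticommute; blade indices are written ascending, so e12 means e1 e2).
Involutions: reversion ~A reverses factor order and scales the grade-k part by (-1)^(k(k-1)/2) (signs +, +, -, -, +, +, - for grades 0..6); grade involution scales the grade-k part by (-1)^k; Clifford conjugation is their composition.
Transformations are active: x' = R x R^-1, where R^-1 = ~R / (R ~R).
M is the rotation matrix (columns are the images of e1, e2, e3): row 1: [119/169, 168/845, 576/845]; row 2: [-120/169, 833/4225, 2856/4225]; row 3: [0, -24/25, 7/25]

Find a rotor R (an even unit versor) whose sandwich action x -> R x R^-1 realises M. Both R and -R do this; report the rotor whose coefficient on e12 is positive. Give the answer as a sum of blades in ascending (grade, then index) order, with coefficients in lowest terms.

Method: write R = a + b12*e12 + b13*e13 + b23*e23 with a^2 + b12^2 + b13^2 + b23^2 = 1 (so R^-1 = ~R). Expanding the columns R e_j ~R gives tr M = 4a^2 - 1 and, from the antisymmetric part, M21 - M12 = -4a*b12, M13 - M31 = 4a*b13, M32 - M23 = -4a*b23.
Here tr M = 4991/4225, so a^2 = (1 + tr M)/4 = 2304/4225 and a = ±48/65. Taking a = 48/65: M21 - M12 = -768/845, M13 - M31 = 576/845, M32 - M23 = -6912/4225, giving b12 = 4/13, b13 = 3/13, b23 = 36/65, i.e. R = 48/65 + 4/13*e12 + 3/13*e13 + 36/65*e23.
Its e12 coefficient is already positive.
Answer: 48/65 + 4/13*e12 + 3/13*e13 + 36/65*e23. Key observation: the double cover Spin(3) -> SO(3) sends R and -R to the same matrix (trace 4991/4225 here), so the stated sign of the e12 coefficient is what selects one sheet.


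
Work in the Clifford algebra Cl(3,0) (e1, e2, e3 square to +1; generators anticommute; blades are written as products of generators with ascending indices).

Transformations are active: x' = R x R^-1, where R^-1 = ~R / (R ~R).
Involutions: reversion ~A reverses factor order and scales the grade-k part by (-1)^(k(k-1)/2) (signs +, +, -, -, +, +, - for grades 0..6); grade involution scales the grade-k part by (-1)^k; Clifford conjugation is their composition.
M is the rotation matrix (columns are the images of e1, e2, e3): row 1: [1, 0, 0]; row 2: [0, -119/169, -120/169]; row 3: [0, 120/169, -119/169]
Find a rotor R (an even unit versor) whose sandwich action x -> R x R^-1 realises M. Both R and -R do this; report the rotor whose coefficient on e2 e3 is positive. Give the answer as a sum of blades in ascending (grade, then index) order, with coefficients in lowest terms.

Method: write R = a + b12*e1 e2 + b13*e1 e3 + b23*e2 e3 with a^2 + b12^2 + b13^2 + b23^2 = 1 (so R^-1 = ~R). Expanding the columns R e_j ~R gives tr M = 4a^2 - 1 and, from the antisymmetric part, M21 - M12 = -4a*b12, M13 - M31 = 4a*b13, M32 - M23 = -4a*b23.
Here tr M = -69/169, so a^2 = (1 + tr M)/4 = 25/169 and a = ±5/13. Taking a = 5/13: M21 - M12 = 0, M13 - M31 = 0, M32 - M23 = 240/169, giving b12 = 0, b13 = 0, b23 = -12/13, i.e. R = 5/13 - 12/13*e2 e3.
Its e2 e3 coefficient is negative, so report the other preimage -R.
Answer: -5/13 + 12/13*e2 e3. Note: both R and -R realise this M (trace -69/169); the covering map identifies them, and the e2 e3-coefficient sign is the tie-breaker.


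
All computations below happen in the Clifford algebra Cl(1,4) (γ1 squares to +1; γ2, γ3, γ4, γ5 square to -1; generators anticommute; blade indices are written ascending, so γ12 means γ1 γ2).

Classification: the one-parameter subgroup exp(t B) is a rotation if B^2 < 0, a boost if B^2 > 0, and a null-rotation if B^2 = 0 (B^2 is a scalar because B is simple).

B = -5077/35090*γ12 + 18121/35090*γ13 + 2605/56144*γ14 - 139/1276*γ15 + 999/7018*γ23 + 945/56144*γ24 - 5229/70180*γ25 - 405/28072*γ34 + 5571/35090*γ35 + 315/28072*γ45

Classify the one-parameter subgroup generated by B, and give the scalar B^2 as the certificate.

B^2 term by term: the squares give (-5077/35090)^2*(γ12)^2 + (18121/35090)^2*(γ13)^2 + (2605/56144)^2*(γ14)^2 + (-139/1276)^2*(γ15)^2 + (999/7018)^2*(γ23)^2 + (945/56144)^2*(γ24)^2 + (-5229/70180)^2*(γ25)^2 + (-405/28072)^2*(γ34)^2 + (5571/35090)^2*(γ35)^2 + (315/28072)^2*(γ45)^2 = 25775929/1231308100*(+1) + 328370641/1231308100*(+1) + 6786025/3152148736*(+1) + 19321/1628176*(+1) + 998001/49252324*(-1) + 893025/3152148736*(-1) + 27342441/4925232400*(-1) + 164025/788037184*(-1) + 31036041/1231308100*(-1) + 99225/788037184*(-1) = 1/4 (each basis 2-blade squares to minus the product of its generators' squares); cross terms between blades sharing an index anticommute and cancel; the commuting (index-disjoint) pairs give grade-4 terms 2*c*c'*(blade product), which cancel blade by blade — γ1234: 411237/98504648 - 3424869/197009296 + 2602395/197009296 = 0; γ1235: -28283967/615654050 + 94754709/1231308100 - 138861/4477484 = 0; γ1245: -319851/98504648 + 2724309/394018592 - 131355/35819872 = 0; γ1345: 1141623/98504648 - 2902491/197009296 + 56295/17909936 = 0; γ2345: 314685/98504648 - 1052919/197009296 + 423549/197009296 = 0 — confirming B is simple. So B^2 = 1/4.
Answer: boost, certificate B^2 = 1/4. No conjugation can change B^2 = 1/4; the sign gives the class.


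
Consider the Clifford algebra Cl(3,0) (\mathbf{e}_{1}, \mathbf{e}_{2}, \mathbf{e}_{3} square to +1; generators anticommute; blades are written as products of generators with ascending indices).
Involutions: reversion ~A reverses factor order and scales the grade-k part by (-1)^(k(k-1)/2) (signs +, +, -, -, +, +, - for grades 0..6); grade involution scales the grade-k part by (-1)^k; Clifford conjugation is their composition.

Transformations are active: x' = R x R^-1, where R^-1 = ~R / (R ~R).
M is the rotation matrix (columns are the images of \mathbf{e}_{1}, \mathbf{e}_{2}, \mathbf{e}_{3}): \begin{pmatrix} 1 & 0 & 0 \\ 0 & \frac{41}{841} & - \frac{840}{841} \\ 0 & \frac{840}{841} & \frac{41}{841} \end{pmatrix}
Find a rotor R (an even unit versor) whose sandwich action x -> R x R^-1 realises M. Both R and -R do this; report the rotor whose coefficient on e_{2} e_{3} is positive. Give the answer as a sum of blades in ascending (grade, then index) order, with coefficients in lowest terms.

Method: write R = a + b12*e_{1} e_{2} + b13*e_{1} e_{3} + b23*e_{2} e_{3} with a^2 + b12^2 + b13^2 + b23^2 = 1 (so R^-1 = ~R). Expanding the columns R e_j ~R gives tr M = 4a^2 - 1 and, from the antisymmetric part, M21 - M12 = -4a*b12, M13 - M31 = 4a*b13, M32 - M23 = -4a*b23.
Here tr M = \frac{923}{841}, so a^2 = (1 + tr M)/4 = \frac{441}{841} and a = ±\frac{21}{29}. Taking a = \frac{21}{29}: M21 - M12 = 0, M13 - M31 = 0, M32 - M23 = \frac{1680}{841}, giving b12 = 0, b13 = 0, b23 = -\frac{20}{29}, i.e. R = \frac{21}{29} - \frac{20}{29} e_{2} e_{3}.
Its e_{2} e_{3} coefficient is negative, so report the other preimage -R.
Answer: -\frac{21}{29} + \frac{20}{29} e_{2} e_{3}. Note: both R and -R realise this M (trace \frac{923}{841}); the covering map identifies them, and the e_{2} e_{3}-coefficient sign is the tie-breaker.


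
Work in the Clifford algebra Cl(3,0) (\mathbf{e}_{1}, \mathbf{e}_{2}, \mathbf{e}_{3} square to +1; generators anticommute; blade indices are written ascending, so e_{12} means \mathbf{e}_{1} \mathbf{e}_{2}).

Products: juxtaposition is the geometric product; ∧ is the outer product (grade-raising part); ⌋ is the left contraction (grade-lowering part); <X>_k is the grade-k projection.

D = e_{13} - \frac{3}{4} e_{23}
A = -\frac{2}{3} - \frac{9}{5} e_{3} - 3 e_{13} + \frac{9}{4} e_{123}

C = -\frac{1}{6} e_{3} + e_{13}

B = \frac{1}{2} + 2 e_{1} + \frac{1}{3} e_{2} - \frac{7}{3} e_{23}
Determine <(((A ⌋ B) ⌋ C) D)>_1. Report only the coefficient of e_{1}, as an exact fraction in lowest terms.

step 1: -\frac{1}{3} - \frac{4}{3} e_{1} - \frac{199}{45} e_{2} + \frac{14}{9} e_{23}
step 2: -\frac{23}{18} e_{3} - \frac{1}{3} e_{13}
step 3: \frac{1}{3} + \frac{23}{18} e_{1} - \frac{23}{24} e_{2} - \frac{1}{4} e_{12}
step 4: \frac{23}{18} e_{1} - \frac{23}{24} e_{2}
Answer: \frac{23}{18}


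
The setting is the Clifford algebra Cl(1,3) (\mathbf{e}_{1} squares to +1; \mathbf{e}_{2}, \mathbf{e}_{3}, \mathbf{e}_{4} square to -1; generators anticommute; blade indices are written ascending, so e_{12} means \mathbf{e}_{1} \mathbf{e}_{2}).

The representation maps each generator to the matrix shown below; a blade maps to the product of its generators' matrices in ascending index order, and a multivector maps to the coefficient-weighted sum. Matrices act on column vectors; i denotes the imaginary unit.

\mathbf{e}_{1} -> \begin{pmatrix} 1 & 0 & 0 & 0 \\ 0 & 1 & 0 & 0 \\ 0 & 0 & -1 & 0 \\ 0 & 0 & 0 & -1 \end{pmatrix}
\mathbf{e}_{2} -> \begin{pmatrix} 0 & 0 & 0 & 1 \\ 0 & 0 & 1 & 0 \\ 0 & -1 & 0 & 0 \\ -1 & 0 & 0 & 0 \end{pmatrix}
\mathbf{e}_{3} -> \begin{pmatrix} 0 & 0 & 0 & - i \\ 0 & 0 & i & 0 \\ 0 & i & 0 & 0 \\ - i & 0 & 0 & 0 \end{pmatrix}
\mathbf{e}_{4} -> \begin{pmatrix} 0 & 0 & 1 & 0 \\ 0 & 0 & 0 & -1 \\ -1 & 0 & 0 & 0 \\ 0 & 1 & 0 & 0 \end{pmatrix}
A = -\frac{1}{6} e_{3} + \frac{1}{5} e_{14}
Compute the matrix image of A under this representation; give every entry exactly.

Bivector images (products of the table entries): rho(e_{14}) = rho(\mathbf{e}_{1})rho(\mathbf{e}_{4}) = \begin{pmatrix} 0 & 0 & 1 & 0 \\ 0 & 0 & 0 & -1 \\ 1 & 0 & 0 & 0 \\ 0 & -1 & 0 & 0 \end{pmatrix}.
M = (-\frac{1}{6})*rho(e_{3}) + (\frac{1}{5})*rho(e_{14}), summed entrywise:
Answer: \begin{pmatrix} 0 & 0 & \frac{1}{5} & \frac{i}{6} \\ 0 & 0 & - \frac{i}{6} & - \frac{1}{5} \\ \frac{1}{5} & - \frac{i}{6} & 0 & 0 \\ \frac{i}{6} & - \frac{1}{5} & 0 & 0 \end{pmatrix}


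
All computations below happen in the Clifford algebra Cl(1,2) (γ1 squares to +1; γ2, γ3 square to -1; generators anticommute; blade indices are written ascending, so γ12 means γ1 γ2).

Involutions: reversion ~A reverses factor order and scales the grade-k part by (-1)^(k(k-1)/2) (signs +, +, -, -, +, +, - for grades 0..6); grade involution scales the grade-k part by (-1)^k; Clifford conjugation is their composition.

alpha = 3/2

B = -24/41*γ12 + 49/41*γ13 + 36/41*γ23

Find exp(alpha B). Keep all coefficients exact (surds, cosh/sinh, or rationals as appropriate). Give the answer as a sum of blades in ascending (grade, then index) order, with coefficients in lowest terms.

B^2 term by term: the squares give (-24/41)^2*(γ12)^2 + (49/41)^2*(γ13)^2 + (36/41)^2*(γ23)^2 = 576/1681*(+1) + 2401/1681*(+1) + 1296/1681*(-1) = 1 (each basis 2-blade squares to minus the product of its generators' squares); cross terms between blades sharing an index anticommute and cancel. So B^2 = 1.
B^2 = 1 — hyperbolic case — the even/odd split gives cosh and sinh: l = 1, alpha*l = 3/2, so exp(alpha B) = cosh(3/2) + (sinh(3/2)/1)*B = cosh(3/2) + (sinh(3/2))*B.
Answer: cosh(3/2) - 24*sinh(3/2)/41*γ12 + 49*sinh(3/2)/41*γ13 + 36*sinh(3/2)/41*γ23


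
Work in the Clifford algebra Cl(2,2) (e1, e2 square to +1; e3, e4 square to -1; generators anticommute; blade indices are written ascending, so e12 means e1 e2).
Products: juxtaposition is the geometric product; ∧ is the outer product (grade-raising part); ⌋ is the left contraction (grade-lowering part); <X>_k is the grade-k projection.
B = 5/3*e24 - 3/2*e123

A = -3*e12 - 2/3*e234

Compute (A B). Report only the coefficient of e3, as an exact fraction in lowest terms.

step 1: -61/18*e3 - 6*e14
Answer: -61/18


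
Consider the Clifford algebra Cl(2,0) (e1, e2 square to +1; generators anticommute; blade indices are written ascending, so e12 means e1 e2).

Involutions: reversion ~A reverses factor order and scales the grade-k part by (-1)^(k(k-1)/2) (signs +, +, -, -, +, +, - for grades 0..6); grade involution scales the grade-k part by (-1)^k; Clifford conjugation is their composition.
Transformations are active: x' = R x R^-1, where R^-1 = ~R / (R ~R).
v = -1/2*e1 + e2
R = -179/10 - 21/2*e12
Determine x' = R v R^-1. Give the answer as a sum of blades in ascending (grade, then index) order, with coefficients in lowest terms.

~R = -179/10 + 21/2*e12, and R ~R = 21533/50, so R^-1 = ~R / (21533/50).
R v = -31/20*e1 - 463/20*e2
Answer: 13541/21533*e1 + 39811/43066*e2


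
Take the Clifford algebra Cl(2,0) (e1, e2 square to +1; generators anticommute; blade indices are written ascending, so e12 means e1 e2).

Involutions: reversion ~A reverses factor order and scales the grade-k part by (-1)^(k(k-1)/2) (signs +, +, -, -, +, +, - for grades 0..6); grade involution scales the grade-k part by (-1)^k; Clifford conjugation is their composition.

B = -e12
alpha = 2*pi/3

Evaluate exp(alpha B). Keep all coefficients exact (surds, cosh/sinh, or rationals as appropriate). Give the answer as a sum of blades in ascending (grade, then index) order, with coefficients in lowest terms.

B^2 = (-1)^2*(e12)^2 = 1*(-1) = -1 (a basis 2-blade squares to minus the product of its generators' squares).
B^2 = -1 — a negative square means the series sums to a rotation: l = 1, alpha*l = 2*pi/3, so exp(alpha B) = cos(2*pi/3) + (sin(2*pi/3)/1)*B = -1/2 + (sqrt(3)/2)*B.
Answer: -1/2 - sqrt(3)/2*e12


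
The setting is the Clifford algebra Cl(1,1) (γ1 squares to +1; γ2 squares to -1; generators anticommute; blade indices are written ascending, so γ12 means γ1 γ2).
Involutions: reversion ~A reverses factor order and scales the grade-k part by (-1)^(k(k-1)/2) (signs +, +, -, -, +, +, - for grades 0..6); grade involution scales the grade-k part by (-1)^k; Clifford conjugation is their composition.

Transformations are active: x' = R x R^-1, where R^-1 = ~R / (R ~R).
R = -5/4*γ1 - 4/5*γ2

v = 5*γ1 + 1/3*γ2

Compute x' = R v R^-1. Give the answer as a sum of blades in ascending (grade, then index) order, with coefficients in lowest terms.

~R = -5/4*γ1 - 4/5*γ2, and R ~R = 369/400, so R^-1 = ~R / (369/400).
R v = -359/60 + 43/12*γ12
Answer: 12415/1107*γ1 + 11119/1107*γ2


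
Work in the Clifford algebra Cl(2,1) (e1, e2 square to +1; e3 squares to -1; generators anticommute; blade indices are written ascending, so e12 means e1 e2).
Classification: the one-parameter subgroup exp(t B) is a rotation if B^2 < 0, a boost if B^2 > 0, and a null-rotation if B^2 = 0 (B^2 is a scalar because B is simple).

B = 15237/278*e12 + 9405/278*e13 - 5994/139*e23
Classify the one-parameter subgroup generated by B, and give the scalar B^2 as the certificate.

B^2 term by term: the squares give (15237/278)^2*(e12)^2 + (9405/278)^2*(e13)^2 + (-5994/139)^2*(e23)^2 = 232166169/77284*(-1) + 88454025/77284*(+1) + 35928036/19321*(+1) = 0 (each basis 2-blade squares to minus the product of its generators' squares); cross terms between blades sharing an index anticommute and cancel. So B^2 = 0.
Answer: null-rotation, certificate B^2 = 0. Why this suffices: the scalar 0 survives any versor conjugation, so its sign alone determines the class however B is presented.


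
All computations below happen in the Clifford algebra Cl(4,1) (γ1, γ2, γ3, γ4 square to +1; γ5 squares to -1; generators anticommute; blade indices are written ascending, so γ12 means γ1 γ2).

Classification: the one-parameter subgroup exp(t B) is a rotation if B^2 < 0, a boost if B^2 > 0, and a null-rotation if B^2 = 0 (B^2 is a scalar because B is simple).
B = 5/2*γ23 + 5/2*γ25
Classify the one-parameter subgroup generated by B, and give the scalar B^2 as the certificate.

B^2 term by term: the squares give (5/2)^2*(γ23)^2 + (5/2)^2*(γ25)^2 = 25/4*(-1) + 25/4*(+1) = 0 (each basis 2-blade squares to minus the product of its generators' squares); cross terms between blades sharing an index anticommute and cancel. So B^2 = 0.
Answer: null-rotation, certificate B^2 = 0. Certificate logic: 0 is a conjugation-invariant scalar, so its sign fixes rotation versus boost versus null-rotation outright.


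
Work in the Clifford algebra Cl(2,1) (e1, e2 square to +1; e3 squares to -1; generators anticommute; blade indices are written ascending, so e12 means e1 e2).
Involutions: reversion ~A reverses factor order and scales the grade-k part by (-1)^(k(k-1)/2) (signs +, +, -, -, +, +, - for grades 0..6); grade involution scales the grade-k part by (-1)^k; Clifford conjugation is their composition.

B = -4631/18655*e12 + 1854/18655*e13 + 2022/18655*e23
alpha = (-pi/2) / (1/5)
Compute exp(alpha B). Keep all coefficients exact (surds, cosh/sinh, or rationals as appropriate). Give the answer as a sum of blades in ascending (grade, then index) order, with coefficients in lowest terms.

B^2 term by term: the squares give (-4631/18655)^2*(e12)^2 + (1854/18655)^2*(e13)^2 + (2022/18655)^2*(e23)^2 = 21446161/348009025*(-1) + 3437316/348009025*(+1) + 4088484/348009025*(+1) = -1/25 (each basis 2-blade squares to minus the product of its generators' squares); cross terms between blades sharing an index anticommute and cancel. So B^2 = -1/25.
B^2 = -1/25 — circular case — the even/odd split gives cos and sin: l = 1/5, alpha*l = -pi/2, so exp(alpha B) = cos(-pi/2) + (sin(-pi/2)/(1/5))*B = 0 + (-5)*B.
Answer: 4631/3731*e12 - 1854/3731*e13 - 2022/3731*e23


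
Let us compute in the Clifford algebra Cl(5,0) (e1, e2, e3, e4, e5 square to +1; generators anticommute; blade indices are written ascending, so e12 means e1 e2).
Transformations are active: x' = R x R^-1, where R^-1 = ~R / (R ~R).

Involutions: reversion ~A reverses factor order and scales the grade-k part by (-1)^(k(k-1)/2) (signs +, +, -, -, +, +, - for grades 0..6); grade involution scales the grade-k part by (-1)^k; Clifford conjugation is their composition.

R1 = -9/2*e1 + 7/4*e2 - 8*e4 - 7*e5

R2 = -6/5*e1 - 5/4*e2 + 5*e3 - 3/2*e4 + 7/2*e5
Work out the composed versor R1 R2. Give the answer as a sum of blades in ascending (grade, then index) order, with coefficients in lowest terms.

Distribute over the terms of R1 (each basis-blade product reordered to ascending indices, repeated generators contracted through their squares):
(-9/2*e1) R2 = 27/5 + 45/8*e12 - 45/2*e13 + 27/4*e14 - 63/4*e15
(7/4*e2) R2 = -35/16 + 21/10*e12 + 35/4*e23 - 21/8*e24 + 49/8*e25
(-8*e4) R2 = 12 - 48/5*e14 - 10*e24 + 40*e34 - 28*e45
(-7*e5) R2 = -49/2 - 42/5*e15 - 35/4*e25 + 35*e35 - 21/2*e45
Summing the partial products and collecting blades:
Answer: -743/80 + 309/40*e12 - 45/2*e13 - 57/20*e14 - 483/20*e15 + 35/4*e23 - 101/8*e24 - 21/8*e25 + 40*e34 + 35*e35 - 77/2*e45


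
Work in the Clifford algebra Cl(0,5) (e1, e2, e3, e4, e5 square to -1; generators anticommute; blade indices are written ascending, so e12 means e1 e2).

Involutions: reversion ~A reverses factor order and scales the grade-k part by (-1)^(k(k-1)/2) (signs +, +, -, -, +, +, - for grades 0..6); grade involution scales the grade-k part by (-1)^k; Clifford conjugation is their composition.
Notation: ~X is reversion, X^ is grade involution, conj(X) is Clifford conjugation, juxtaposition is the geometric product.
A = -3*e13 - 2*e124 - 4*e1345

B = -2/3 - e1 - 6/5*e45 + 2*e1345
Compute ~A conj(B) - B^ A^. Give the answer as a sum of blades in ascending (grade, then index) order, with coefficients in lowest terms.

first term: -8 + 3*e3 + 14/5*e13 - 2*e24 - 6*e45 - 4/3*e124 - 12/5*e125 - 4*e235 - 4*e345 + 94/15*e1345
second term: -8 + 3*e3 - 14/5*e13 - 2*e24 + 6*e45 - 4/3*e124 - 12/5*e125 - 4*e235 + 4*e345 + 94/15*e1345
Answer: 28/5*e13 - 12*e45 - 8*e345


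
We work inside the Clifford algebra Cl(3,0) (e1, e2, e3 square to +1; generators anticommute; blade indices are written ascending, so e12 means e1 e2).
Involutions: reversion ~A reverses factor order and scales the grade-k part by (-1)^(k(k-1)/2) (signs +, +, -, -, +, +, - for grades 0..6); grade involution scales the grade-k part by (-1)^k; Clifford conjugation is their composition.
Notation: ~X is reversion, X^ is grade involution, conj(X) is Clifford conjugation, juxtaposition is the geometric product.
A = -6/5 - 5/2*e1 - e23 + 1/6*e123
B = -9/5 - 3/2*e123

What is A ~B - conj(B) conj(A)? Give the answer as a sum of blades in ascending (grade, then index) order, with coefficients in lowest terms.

first term: 191/100 + 6*e1 - 39/20*e23 - 21/10*e123
second term: 241/100 - 3*e1 - 111/20*e23 + 3/2*e123
Answer: -1/2 + 9*e1 + 18/5*e23 - 18/5*e123


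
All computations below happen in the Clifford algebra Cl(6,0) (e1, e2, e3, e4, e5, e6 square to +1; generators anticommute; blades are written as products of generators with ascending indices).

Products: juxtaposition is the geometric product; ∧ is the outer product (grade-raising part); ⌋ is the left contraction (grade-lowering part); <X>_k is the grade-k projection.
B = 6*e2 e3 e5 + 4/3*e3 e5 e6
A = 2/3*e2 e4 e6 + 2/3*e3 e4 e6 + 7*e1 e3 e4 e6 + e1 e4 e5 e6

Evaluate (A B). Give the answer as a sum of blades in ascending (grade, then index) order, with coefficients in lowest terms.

step 1: -8/9*e4 e5 + 4/3*e1 e3 e4 - 28/3*e1 e4 e5 - 8/9*e2 e3 e4 e5 + 4*e2 e4 e5 e6 - 4*e3 e4 e5 e6 - 6*e1 e2 e3 e4 e6 + 42*e1 e2 e4 e5 e6
Answer: -8/9*e4 e5 + 4/3*e1 e3 e4 - 28/3*e1 e4 e5 - 8/9*e2 e3 e4 e5 + 4*e2 e4 e5 e6 - 4*e3 e4 e5 e6 - 6*e1 e2 e3 e4 e6 + 42*e1 e2 e4 e5 e6


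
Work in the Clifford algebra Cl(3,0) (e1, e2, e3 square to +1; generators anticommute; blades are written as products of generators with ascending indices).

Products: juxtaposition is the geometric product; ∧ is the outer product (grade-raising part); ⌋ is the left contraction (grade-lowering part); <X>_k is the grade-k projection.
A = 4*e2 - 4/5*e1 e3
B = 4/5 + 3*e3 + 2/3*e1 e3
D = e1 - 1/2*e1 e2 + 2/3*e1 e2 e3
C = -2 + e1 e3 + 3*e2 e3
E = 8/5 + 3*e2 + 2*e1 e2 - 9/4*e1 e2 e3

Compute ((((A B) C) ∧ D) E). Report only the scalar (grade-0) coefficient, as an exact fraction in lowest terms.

step 1: 8/15 - 12/5*e1 + 16/5*e2 - 16/25*e1 e3 + 12*e2 e3 - 8/3*e1 e2 e3
step 2: -2732/75 + 64/5*e1 - 136/15*e2 + 36/5*e3 + 348/25*e1 e2 + 136/75*e1 e3 - 112/5*e2 e3 - 76/15*e1 e2 e3
step 3: -2732/75*e1 + 682/25*e1 e2 - 36/5*e1 e3 - 11314/225*e1 e2 e3
step 4: -1677/10 + 8834/375*e1 - 4249/75*e2 + 72877/450*e3 - 8204/125*e1 e2 + 418/3*e1 e3 + 1689/25*e2 e3 - 66212/1125*e1 e2 e3
Answer: -1677/10


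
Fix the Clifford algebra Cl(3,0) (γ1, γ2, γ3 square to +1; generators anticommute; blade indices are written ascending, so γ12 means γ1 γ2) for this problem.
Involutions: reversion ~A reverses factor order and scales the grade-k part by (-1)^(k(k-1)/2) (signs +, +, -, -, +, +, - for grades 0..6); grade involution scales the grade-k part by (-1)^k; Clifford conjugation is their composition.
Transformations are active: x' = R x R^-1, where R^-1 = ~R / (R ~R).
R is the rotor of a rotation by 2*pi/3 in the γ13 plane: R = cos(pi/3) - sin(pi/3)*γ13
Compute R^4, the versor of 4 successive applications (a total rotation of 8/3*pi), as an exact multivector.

Rotor phase runs at HALF the rotation angle; powers of one rotor simply add phase, so after 4 steps in γ13 the phase is 4*pi/3 = 4*pi/3 and R^4 = cos(4*pi/3) - sin(4*pi/3)*γ13.
cos(4*pi/3) = -1/2 and sin(4*pi/3) = -sqrt(3)/2, so R^4 = -1/2 + sqrt(3)/2*γ13. The net rotation is 2/3*pi (after discarding 1 full turn, each of which contributes a factor -1 to the rotor); the rotor keeps the half-angle phase exactly.
Answer: -1/2 + sqrt(3)/2*γ13


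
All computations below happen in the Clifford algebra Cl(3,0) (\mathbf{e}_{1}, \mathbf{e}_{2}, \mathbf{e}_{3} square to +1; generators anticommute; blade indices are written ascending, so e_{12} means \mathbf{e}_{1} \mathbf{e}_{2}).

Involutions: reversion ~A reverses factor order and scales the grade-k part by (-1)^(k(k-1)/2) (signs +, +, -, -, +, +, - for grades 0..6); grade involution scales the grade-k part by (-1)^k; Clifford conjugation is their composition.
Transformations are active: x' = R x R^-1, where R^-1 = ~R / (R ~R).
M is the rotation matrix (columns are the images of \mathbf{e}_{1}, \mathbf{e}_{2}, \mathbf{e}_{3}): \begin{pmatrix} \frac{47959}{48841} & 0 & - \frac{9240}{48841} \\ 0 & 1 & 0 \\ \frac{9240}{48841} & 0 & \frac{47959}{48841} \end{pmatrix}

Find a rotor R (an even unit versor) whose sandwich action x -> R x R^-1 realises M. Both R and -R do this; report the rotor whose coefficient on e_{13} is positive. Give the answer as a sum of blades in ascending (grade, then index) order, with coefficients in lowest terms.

Method: write R = a + b12*e_{12} + b13*e_{13} + b23*e_{23} with a^2 + b12^2 + b13^2 + b23^2 = 1 (so R^-1 = ~R). Expanding the columns R e_j ~R gives tr M = 4a^2 - 1 and, from the antisymmetric part, M21 - M12 = -4a*b12, M13 - M31 = 4a*b13, M32 - M23 = -4a*b23.
Here tr M = \frac{144759}{48841}, so a^2 = (1 + tr M)/4 = \frac{48400}{48841} and a = ±\frac{220}{221}. Taking a = \frac{220}{221}: M21 - M12 = 0, M13 - M31 = -\frac{18480}{48841}, M32 - M23 = 0, giving b12 = 0, b13 = -\frac{21}{221}, b23 = 0, i.e. R = \frac{220}{221} - \frac{21}{221} e_{13}.
Its e_{13} coefficient is negative, so report the other preimage -R.
Answer: -\frac{220}{221} + \frac{21}{221} e_{13}. Sheet selection: the two-to-one cover makes ±R indistinguishable at the matrix level (trace \frac{144759}{48841}), so uniqueness comes from the required sign on e_{13}.


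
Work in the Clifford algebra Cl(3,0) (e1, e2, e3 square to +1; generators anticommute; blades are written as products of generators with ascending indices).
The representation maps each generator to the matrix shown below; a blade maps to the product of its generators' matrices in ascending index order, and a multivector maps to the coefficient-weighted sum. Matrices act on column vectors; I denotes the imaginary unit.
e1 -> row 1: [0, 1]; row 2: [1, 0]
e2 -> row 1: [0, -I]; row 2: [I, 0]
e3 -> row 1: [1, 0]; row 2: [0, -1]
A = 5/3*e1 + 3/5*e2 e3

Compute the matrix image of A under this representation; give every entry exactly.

Bivector images (products of the table entries): rho(e2 e3) = rho(e2)rho(e3) = row 1: [0, I]; row 2: [I, 0].
M = (5/3)*rho(e1) + (3/5)*rho(e2 e3), summed entrywise:
Answer: row 1: [0, 5/3 + 3*I/5]; row 2: [5/3 + 3*I/5, 0]
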